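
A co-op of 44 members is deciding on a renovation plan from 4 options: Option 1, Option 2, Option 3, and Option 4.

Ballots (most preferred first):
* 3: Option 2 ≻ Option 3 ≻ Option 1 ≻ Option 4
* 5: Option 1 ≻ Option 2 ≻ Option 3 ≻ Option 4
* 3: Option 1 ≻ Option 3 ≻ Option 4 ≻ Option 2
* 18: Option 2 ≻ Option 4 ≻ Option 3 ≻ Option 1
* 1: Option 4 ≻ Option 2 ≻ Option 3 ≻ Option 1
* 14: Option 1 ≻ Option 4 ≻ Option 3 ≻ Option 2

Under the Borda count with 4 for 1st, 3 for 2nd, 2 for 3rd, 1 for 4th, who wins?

Option 2

Option 1: 3×2 + 5×4 + 3×4 + 18×1 + 1×1 + 14×4 = 113
Option 2: 3×4 + 5×3 + 3×1 + 18×4 + 1×3 + 14×1 = 119
Option 3: 3×3 + 5×2 + 3×3 + 18×2 + 1×2 + 14×2 = 94
Option 4: 3×1 + 5×1 + 3×2 + 18×3 + 1×4 + 14×3 = 114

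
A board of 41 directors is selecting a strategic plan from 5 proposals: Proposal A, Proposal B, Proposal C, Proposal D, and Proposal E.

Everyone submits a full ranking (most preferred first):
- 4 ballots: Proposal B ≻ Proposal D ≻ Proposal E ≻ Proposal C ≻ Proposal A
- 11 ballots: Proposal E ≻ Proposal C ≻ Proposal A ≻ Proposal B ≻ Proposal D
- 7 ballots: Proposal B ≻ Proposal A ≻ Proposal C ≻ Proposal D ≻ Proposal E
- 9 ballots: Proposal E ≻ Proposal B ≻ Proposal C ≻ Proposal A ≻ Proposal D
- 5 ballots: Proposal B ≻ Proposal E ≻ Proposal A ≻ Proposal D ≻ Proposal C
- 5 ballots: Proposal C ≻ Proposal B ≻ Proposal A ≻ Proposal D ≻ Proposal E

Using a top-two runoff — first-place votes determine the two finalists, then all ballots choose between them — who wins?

Proposal B

Round 1 first-place votes: Proposal A 0, Proposal B 16, Proposal C 5, Proposal D 0, Proposal E 20. Proposal E and Proposal B advance.
Runoff: Proposal E is ranked above Proposal B on 20 ballots, Proposal B above Proposal E on 21.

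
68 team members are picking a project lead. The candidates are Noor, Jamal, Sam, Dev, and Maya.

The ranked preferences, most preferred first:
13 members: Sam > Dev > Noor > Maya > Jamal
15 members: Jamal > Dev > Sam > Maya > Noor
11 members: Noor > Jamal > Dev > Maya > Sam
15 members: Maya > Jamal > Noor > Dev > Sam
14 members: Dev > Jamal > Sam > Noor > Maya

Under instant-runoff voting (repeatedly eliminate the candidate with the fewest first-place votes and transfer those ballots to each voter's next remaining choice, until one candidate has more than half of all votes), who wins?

Jamal

Round 1: Noor 11, Jamal 15, Sam 13, Dev 14, Maya 15. Noor eliminated.
Round 2: Jamal 26, Sam 13, Dev 14, Maya 15. Sam eliminated.
Round 3: Jamal 26, Dev 27, Maya 15. Maya eliminated.
Round 4: Jamal 41, Dev 27. Jamal has a majority (≥35).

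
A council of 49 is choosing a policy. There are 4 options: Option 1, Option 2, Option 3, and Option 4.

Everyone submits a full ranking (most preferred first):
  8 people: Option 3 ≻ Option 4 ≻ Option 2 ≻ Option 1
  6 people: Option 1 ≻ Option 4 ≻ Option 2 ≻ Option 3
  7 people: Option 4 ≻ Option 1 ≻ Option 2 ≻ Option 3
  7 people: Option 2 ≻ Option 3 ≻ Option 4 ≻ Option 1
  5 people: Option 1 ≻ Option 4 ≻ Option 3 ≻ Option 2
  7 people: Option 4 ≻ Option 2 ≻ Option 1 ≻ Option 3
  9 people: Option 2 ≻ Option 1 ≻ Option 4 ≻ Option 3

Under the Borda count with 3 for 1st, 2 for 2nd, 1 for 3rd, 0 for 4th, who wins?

Option 4

Option 1: 8×0 + 6×3 + 7×2 + 7×0 + 5×3 + 7×1 + 9×2 = 72
Option 2: 8×1 + 6×1 + 7×1 + 7×3 + 5×0 + 7×2 + 9×3 = 83
Option 3: 8×3 + 6×0 + 7×0 + 7×2 + 5×1 + 7×0 + 9×0 = 43
Option 4: 8×2 + 6×2 + 7×3 + 7×1 + 5×2 + 7×3 + 9×1 = 96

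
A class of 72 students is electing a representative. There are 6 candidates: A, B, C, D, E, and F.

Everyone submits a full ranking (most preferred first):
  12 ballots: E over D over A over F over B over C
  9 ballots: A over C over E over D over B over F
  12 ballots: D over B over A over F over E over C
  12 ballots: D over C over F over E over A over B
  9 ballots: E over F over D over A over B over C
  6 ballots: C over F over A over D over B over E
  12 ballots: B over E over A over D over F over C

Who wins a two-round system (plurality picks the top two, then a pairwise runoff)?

Round 1 first-place votes: A 9, B 12, C 6, D 24, E 21, F 0. D and E advance.
Runoff: D is ranked above E on 30 ballots, E above D on 42.

E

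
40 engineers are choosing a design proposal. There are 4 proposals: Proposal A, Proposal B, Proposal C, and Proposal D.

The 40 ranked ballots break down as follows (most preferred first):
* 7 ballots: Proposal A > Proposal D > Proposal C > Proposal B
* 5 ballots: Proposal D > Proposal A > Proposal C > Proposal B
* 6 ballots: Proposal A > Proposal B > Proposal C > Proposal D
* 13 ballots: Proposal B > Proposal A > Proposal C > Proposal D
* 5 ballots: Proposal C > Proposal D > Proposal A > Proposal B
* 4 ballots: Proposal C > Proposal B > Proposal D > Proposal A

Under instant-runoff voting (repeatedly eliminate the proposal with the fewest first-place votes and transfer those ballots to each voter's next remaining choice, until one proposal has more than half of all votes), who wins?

Round 1: Proposal A 13, Proposal B 13, Proposal C 9, Proposal D 5. Proposal D eliminated.
Round 2: Proposal A 18, Proposal B 13, Proposal C 9. Proposal C eliminated.
Round 3: Proposal A 23, Proposal B 17. Proposal A has a majority (≥21).

Proposal A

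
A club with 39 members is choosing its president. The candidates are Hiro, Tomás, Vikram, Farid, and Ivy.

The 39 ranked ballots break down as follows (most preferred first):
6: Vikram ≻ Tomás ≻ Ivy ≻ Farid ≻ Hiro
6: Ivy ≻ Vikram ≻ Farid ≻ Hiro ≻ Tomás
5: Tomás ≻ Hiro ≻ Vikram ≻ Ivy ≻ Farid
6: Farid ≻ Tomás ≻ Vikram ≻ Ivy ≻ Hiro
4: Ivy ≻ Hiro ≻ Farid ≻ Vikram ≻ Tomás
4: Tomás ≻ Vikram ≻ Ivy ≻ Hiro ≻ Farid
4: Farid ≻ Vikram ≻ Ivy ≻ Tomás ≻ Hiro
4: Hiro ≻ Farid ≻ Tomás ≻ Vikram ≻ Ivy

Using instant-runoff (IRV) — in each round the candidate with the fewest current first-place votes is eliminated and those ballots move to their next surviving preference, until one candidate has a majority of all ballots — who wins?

Farid

Round 1: Hiro 4, Tomás 9, Vikram 6, Farid 10, Ivy 10. Hiro eliminated.
Round 2: Tomás 9, Vikram 6, Farid 14, Ivy 10. Vikram eliminated.
Round 3: Tomás 15, Farid 14, Ivy 10. Ivy eliminated.
Round 4: Tomás 15, Farid 24. Farid has a majority (≥20).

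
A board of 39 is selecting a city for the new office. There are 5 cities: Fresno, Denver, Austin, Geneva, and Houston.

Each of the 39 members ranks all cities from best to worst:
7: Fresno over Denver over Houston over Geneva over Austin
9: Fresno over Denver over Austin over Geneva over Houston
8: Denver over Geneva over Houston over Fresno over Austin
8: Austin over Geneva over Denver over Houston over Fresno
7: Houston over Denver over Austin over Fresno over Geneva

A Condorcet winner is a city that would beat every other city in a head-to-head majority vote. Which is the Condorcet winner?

Denver

Denver vs Fresno: 23–16
Denver vs Austin: 31–8
Denver vs Geneva: 31–8
Denver vs Houston: 32–7
Denver beats every other city.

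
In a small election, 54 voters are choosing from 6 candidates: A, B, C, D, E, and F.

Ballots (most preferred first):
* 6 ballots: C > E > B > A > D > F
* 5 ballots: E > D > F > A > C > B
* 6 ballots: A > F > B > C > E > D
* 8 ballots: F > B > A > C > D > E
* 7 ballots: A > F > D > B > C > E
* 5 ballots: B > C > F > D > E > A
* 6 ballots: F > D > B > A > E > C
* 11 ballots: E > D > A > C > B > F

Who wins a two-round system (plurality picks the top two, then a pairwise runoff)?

F

Round 1 first-place votes: A 13, B 5, C 6, D 0, E 16, F 14. E and F advance.
Runoff: E is ranked above F on 22 ballots, F above E on 32.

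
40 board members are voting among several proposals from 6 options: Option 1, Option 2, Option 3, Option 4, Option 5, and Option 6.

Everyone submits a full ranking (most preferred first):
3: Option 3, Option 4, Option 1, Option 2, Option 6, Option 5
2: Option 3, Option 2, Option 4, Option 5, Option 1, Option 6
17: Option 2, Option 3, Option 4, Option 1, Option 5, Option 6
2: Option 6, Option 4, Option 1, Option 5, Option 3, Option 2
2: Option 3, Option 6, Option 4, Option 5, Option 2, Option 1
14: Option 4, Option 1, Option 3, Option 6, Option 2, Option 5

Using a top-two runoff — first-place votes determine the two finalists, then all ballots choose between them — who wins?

Round 1 first-place votes: Option 1 0, Option 2 17, Option 3 7, Option 4 14, Option 5 0, Option 6 2. Option 2 and Option 4 advance.
Runoff: Option 2 is ranked above Option 4 on 19 ballots, Option 4 above Option 2 on 21.

Option 4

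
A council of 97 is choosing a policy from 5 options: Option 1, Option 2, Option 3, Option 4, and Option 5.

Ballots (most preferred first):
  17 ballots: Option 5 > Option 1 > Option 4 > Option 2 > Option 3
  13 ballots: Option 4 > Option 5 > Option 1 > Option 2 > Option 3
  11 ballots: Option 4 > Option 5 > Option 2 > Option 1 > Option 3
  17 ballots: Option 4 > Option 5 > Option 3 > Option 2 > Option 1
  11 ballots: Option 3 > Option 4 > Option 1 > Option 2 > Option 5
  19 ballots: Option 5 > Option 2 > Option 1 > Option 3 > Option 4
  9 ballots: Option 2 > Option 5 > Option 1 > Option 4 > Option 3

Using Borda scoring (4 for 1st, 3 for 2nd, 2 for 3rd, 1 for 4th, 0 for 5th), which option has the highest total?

Option 1: 17×3 + 13×2 + 11×1 + 17×0 + 11×2 + 19×2 + 9×2 = 166
Option 2: 17×1 + 13×1 + 11×2 + 17×1 + 11×1 + 19×3 + 9×4 = 173
Option 3: 17×0 + 13×0 + 11×0 + 17×2 + 11×4 + 19×1 + 9×0 = 97
Option 4: 17×2 + 13×4 + 11×4 + 17×4 + 11×3 + 19×0 + 9×1 = 240
Option 5: 17×4 + 13×3 + 11×3 + 17×3 + 11×0 + 19×4 + 9×3 = 294

Option 5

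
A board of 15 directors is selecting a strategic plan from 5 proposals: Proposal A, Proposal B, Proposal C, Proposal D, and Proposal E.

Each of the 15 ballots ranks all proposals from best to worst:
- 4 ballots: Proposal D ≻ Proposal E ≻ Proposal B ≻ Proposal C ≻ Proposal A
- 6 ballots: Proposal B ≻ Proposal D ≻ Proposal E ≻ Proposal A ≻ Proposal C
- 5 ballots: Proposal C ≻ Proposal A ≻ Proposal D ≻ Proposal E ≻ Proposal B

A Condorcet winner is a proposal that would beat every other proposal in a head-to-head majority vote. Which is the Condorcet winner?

Proposal D

Proposal D vs Proposal A: 10–5
Proposal D vs Proposal B: 9–6
Proposal D vs Proposal C: 10–5
Proposal D vs Proposal E: 15–0
Proposal D beats every other proposal.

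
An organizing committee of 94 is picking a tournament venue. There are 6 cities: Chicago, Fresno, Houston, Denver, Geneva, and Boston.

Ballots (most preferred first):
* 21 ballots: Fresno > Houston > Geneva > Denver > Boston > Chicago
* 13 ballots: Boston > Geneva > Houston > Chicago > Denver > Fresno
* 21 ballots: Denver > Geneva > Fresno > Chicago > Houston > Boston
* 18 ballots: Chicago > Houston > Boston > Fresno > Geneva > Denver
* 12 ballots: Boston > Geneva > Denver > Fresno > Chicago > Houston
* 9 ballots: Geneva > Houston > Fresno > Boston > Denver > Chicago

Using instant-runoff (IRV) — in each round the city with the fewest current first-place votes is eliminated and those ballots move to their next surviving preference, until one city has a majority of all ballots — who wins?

Round 1: Chicago 18, Fresno 21, Houston 0, Denver 21, Geneva 9, Boston 25. Houston eliminated.
Round 2: Chicago 18, Fresno 21, Denver 21, Geneva 9, Boston 25. Geneva eliminated.
Round 3: Chicago 18, Fresno 30, Denver 21, Boston 25. Chicago eliminated.
Round 4: Fresno 30, Denver 21, Boston 43. Denver eliminated.
Round 5: Fresno 51, Boston 43. Fresno has a majority (≥48).

Fresno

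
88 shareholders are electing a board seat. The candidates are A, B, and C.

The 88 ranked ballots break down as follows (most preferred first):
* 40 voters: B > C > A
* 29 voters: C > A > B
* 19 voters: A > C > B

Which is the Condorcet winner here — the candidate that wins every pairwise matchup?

C

C vs A: 69–19
C vs B: 48–40
C beats every other candidate.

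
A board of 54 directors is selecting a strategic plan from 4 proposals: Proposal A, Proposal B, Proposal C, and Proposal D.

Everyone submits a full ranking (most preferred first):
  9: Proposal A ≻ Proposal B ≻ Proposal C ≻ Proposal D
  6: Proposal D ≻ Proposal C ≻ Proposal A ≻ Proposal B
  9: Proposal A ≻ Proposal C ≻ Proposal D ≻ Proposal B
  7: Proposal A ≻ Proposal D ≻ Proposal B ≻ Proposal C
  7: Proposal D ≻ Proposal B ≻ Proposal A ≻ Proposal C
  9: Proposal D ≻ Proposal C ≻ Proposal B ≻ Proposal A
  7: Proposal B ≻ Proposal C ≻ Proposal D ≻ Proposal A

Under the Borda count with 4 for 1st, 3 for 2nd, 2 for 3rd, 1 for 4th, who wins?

Proposal A: 9×4 + 6×2 + 9×4 + 7×4 + 7×2 + 9×1 + 7×1 = 142
Proposal B: 9×3 + 6×1 + 9×1 + 7×2 + 7×3 + 9×2 + 7×4 = 123
Proposal C: 9×2 + 6×3 + 9×3 + 7×1 + 7×1 + 9×3 + 7×3 = 125
Proposal D: 9×1 + 6×4 + 9×2 + 7×3 + 7×4 + 9×4 + 7×2 = 150

Proposal D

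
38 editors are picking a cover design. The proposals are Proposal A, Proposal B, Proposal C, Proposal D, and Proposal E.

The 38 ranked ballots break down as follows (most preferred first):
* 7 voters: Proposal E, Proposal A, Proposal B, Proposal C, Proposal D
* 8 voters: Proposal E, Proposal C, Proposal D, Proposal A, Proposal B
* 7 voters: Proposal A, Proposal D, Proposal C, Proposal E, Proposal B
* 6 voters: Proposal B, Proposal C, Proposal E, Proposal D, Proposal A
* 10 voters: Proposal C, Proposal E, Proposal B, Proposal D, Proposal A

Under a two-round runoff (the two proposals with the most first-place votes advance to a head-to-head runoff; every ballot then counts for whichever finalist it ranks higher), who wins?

Proposal C

Round 1 first-place votes: Proposal A 7, Proposal B 6, Proposal C 10, Proposal D 0, Proposal E 15. Proposal E and Proposal C advance.
Runoff: Proposal E is ranked above Proposal C on 15 ballots, Proposal C above Proposal E on 23.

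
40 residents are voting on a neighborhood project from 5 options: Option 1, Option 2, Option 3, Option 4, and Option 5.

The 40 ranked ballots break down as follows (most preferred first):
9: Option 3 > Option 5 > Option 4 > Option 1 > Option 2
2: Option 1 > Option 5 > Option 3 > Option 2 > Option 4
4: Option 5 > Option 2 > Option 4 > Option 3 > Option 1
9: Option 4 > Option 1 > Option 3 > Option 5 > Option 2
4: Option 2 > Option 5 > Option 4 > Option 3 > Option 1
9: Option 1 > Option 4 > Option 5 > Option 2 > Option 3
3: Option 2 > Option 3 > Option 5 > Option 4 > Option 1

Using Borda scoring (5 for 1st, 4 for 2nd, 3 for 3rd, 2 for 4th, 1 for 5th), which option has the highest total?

Option 4

Option 1: 9×2 + 2×5 + 4×1 + 9×4 + 4×1 + 9×5 + 3×1 = 120
Option 2: 9×1 + 2×2 + 4×4 + 9×1 + 4×5 + 9×2 + 3×5 = 91
Option 3: 9×5 + 2×3 + 4×2 + 9×3 + 4×2 + 9×1 + 3×4 = 115
Option 4: 9×3 + 2×1 + 4×3 + 9×5 + 4×3 + 9×4 + 3×2 = 140
Option 5: 9×4 + 2×4 + 4×5 + 9×2 + 4×4 + 9×3 + 3×3 = 134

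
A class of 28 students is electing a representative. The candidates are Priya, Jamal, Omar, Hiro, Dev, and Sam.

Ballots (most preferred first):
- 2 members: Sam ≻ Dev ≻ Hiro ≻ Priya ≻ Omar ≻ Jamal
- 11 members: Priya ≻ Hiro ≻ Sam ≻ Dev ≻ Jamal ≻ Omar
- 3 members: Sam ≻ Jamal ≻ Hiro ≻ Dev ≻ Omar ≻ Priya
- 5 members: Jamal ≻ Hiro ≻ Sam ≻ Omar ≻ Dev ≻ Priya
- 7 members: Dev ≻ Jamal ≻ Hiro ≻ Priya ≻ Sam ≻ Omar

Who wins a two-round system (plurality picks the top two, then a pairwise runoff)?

Dev

Round 1 first-place votes: Priya 11, Jamal 5, Omar 0, Hiro 0, Dev 7, Sam 5. Priya and Dev advance.
Runoff: Priya is ranked above Dev on 11 ballots, Dev above Priya on 17.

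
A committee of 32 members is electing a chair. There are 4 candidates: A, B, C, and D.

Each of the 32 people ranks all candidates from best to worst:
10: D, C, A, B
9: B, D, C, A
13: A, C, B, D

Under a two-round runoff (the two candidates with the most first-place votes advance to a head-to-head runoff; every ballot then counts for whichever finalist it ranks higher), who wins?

D

Round 1 first-place votes: A 13, B 9, C 0, D 10. A and D advance.
Runoff: A is ranked above D on 13 ballots, D above A on 19.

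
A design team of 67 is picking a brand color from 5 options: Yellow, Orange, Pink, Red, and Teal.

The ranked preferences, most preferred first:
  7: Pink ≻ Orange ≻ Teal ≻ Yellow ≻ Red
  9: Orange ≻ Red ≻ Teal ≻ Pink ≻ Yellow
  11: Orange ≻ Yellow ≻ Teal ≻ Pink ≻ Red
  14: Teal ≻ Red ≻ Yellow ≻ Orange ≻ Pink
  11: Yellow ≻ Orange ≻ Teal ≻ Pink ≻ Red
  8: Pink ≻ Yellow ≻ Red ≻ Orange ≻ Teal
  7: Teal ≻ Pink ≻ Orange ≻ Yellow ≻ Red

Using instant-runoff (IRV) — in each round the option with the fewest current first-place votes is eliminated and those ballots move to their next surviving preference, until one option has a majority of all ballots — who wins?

Orange

Round 1: Yellow 11, Orange 20, Pink 15, Red 0, Teal 21. Red eliminated.
Round 2: Yellow 11, Orange 20, Pink 15, Teal 21. Yellow eliminated.
Round 3: Orange 31, Pink 15, Teal 21. Pink eliminated.
Round 4: Orange 46, Teal 21. Orange has a majority (≥34).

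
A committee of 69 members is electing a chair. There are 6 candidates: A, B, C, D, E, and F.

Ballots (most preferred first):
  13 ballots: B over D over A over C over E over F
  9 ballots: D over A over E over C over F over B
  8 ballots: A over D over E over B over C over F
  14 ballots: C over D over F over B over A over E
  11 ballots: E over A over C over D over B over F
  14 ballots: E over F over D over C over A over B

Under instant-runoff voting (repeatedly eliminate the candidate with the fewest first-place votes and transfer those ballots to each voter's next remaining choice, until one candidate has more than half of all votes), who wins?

D

Round 1: A 8, B 13, C 14, D 9, E 25, F 0. F eliminated.
Round 2: A 8, B 13, C 14, D 9, E 25. A eliminated.
Round 3: B 13, C 14, D 17, E 25. B eliminated.
Round 4: C 14, D 30, E 25. C eliminated.
Round 5: D 44, E 25. D has a majority (≥35).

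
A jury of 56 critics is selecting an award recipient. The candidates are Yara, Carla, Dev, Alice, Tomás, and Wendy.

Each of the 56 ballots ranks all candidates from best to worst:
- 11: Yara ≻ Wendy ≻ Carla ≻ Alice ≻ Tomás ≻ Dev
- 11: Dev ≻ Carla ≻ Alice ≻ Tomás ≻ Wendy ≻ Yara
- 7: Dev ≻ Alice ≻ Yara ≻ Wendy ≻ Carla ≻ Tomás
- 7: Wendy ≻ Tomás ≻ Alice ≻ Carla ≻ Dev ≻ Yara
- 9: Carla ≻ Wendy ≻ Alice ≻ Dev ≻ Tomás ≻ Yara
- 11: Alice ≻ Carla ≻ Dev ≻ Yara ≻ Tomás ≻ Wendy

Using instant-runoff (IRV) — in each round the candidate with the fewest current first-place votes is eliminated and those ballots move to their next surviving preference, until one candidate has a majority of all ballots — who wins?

Alice

Round 1: Yara 11, Carla 9, Dev 18, Alice 11, Tomás 0, Wendy 7. Tomás eliminated.
Round 2: Yara 11, Carla 9, Dev 18, Alice 11, Wendy 7. Wendy eliminated.
Round 3: Yara 11, Carla 9, Dev 18, Alice 18. Carla eliminated.
Round 4: Yara 11, Dev 18, Alice 27. Yara eliminated.
Round 5: Dev 18, Alice 38. Alice has a majority (≥29).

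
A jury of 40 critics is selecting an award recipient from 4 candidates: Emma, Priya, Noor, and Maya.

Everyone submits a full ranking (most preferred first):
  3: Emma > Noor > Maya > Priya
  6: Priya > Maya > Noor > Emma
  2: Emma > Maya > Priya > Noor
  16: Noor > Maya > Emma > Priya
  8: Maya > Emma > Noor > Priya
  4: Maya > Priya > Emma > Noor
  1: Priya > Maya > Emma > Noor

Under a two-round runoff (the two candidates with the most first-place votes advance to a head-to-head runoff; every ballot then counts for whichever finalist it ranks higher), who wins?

Maya

Round 1 first-place votes: Emma 5, Priya 7, Noor 16, Maya 12. Noor and Maya advance.
Runoff: Noor is ranked above Maya on 19 ballots, Maya above Noor on 21.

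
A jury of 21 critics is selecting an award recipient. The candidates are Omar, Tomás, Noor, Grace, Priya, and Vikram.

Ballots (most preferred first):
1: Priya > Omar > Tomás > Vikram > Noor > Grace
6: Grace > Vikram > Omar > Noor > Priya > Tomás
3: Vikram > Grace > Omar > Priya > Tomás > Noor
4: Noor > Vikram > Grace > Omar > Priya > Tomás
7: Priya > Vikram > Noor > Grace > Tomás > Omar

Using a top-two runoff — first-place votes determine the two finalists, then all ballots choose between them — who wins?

Grace

Round 1 first-place votes: Omar 0, Tomás 0, Noor 4, Grace 6, Priya 8, Vikram 3. Priya and Grace advance.
Runoff: Priya is ranked above Grace on 8 ballots, Grace above Priya on 13.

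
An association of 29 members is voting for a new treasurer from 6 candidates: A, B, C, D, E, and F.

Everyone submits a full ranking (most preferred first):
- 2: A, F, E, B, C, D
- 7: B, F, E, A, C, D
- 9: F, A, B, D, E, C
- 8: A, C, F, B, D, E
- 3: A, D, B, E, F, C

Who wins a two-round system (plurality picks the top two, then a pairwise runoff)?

Round 1 first-place votes: A 13, B 7, C 0, D 0, E 0, F 9. A and F advance.
Runoff: A is ranked above F on 13 ballots, F above A on 16.

F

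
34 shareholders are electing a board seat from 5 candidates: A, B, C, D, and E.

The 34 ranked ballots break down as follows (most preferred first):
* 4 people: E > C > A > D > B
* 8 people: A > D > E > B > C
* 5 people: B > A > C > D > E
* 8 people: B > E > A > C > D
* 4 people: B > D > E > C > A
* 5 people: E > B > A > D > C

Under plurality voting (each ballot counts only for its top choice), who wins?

B

First-place votes: A 8, B 17, C 0, D 0, E 9.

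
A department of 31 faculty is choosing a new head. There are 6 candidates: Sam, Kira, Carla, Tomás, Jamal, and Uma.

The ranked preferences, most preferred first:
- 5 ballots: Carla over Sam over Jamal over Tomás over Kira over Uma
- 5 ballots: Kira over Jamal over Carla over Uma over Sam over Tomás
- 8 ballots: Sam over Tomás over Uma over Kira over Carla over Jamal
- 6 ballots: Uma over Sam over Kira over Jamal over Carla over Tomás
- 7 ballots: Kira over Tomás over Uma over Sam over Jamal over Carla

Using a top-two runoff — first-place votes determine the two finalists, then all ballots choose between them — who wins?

Round 1 first-place votes: Sam 8, Kira 12, Carla 5, Tomás 0, Jamal 0, Uma 6. Kira and Sam advance.
Runoff: Kira is ranked above Sam on 12 ballots, Sam above Kira on 19.

Sam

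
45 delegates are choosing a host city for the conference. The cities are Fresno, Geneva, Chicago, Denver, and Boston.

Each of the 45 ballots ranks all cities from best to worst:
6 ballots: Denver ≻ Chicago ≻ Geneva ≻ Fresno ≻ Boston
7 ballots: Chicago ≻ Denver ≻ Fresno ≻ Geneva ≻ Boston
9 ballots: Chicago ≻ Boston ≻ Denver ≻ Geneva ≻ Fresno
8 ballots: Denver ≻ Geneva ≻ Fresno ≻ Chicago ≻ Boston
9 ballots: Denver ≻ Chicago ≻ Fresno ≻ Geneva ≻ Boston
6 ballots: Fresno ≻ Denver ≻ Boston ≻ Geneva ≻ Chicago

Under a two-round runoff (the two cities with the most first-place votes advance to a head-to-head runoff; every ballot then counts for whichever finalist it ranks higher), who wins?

Denver

Round 1 first-place votes: Fresno 6, Geneva 0, Chicago 16, Denver 23, Boston 0. Denver and Chicago advance.
Runoff: Denver is ranked above Chicago on 29 ballots, Chicago above Denver on 16.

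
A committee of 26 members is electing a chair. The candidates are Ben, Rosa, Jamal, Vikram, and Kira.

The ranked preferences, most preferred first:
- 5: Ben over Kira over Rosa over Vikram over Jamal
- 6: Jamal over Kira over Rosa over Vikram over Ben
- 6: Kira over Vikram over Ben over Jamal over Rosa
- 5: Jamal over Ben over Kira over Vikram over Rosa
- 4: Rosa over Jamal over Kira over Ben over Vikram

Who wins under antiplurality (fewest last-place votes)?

Last-place votes: Ben 6, Rosa 11, Jamal 5, Vikram 4, Kira 0.

Kira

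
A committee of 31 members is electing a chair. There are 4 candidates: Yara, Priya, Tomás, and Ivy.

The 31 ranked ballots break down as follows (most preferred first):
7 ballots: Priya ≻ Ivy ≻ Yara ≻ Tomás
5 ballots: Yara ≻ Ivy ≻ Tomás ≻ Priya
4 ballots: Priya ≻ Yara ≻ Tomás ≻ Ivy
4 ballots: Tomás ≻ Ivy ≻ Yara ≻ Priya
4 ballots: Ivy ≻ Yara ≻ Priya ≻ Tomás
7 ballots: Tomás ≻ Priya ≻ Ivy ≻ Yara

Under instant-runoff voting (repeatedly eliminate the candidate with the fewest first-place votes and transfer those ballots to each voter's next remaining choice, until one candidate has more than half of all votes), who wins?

Tomás

Round 1: Yara 5, Priya 11, Tomás 11, Ivy 4. Ivy eliminated.
Round 2: Yara 9, Priya 11, Tomás 11. Yara eliminated.
Round 3: Priya 15, Tomás 16. Tomás has a majority (≥16).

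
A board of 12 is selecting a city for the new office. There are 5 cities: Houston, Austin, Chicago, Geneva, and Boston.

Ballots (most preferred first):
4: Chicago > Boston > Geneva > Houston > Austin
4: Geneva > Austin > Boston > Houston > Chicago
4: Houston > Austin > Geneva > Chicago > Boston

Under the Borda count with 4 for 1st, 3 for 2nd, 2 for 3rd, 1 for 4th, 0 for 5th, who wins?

Geneva

Houston: 4×1 + 4×1 + 4×4 = 24
Austin: 4×0 + 4×3 + 4×3 = 24
Chicago: 4×4 + 4×0 + 4×1 = 20
Geneva: 4×2 + 4×4 + 4×2 = 32
Boston: 4×3 + 4×2 + 4×0 = 20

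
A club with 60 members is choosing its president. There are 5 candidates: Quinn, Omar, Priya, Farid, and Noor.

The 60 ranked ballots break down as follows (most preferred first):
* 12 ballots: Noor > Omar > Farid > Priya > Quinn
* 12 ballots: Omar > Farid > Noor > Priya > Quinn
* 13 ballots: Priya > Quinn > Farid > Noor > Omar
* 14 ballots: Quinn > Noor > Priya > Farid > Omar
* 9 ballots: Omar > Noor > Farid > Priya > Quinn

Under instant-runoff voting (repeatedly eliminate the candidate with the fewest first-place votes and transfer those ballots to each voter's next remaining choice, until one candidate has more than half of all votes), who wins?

Omar

Round 1: Quinn 14, Omar 21, Priya 13, Farid 0, Noor 12. Farid eliminated.
Round 2: Quinn 14, Omar 21, Priya 13, Noor 12. Noor eliminated.
Round 3: Quinn 14, Omar 33, Priya 13. Omar has a majority (≥31).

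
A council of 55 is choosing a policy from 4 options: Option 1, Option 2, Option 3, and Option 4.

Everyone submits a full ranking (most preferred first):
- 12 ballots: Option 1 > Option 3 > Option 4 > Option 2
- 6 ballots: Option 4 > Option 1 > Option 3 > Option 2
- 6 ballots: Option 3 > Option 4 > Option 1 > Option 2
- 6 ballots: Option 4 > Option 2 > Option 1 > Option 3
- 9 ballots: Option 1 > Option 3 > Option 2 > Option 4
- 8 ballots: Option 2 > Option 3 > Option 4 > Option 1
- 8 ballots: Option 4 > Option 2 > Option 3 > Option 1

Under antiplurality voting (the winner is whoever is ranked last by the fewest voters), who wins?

Last-place votes: Option 1 16, Option 2 24, Option 3 6, Option 4 9.

Option 3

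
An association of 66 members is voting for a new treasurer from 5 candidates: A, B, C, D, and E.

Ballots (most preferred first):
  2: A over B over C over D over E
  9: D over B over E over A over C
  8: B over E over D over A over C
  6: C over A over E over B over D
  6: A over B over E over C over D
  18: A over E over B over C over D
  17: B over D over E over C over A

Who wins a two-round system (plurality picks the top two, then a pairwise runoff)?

Round 1 first-place votes: A 26, B 25, C 6, D 9, E 0. A and B advance.
Runoff: A is ranked above B on 32 ballots, B above A on 34.

B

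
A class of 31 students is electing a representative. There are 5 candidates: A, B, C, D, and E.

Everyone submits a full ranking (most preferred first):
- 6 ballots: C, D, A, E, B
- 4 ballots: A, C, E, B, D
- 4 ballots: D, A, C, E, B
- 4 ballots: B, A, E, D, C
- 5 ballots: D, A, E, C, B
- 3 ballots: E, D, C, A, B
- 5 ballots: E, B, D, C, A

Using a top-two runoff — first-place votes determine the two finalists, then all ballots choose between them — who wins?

E

Round 1 first-place votes: A 4, B 4, C 6, D 9, E 8. D and E advance.
Runoff: D is ranked above E on 15 ballots, E above D on 16.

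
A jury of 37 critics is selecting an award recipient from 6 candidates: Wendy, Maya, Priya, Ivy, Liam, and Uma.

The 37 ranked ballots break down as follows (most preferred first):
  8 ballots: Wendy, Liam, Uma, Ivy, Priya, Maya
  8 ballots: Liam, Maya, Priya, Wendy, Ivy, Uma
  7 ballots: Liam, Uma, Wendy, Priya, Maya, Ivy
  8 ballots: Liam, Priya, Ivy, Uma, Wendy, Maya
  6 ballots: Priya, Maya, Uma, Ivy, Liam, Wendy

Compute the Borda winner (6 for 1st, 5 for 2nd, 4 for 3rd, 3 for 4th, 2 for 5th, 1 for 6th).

Liam

Wendy: 8×6 + 8×3 + 7×4 + 8×2 + 6×1 = 122
Maya: 8×1 + 8×5 + 7×2 + 8×1 + 6×5 = 100
Priya: 8×2 + 8×4 + 7×3 + 8×5 + 6×6 = 145
Ivy: 8×3 + 8×2 + 7×1 + 8×4 + 6×3 = 97
Liam: 8×5 + 8×6 + 7×6 + 8×6 + 6×2 = 190
Uma: 8×4 + 8×1 + 7×5 + 8×3 + 6×4 = 123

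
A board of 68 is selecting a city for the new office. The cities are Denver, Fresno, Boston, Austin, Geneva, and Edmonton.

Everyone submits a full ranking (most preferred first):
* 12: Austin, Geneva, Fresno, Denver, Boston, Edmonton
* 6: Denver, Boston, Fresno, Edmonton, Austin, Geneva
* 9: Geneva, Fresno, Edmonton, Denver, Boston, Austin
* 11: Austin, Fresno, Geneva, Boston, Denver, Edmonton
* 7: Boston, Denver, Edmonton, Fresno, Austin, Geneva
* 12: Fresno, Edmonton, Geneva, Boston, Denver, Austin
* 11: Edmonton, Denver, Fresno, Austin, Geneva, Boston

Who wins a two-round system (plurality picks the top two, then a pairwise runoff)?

Fresno

Round 1 first-place votes: Denver 6, Fresno 12, Boston 7, Austin 23, Geneva 9, Edmonton 11. Austin and Fresno advance.
Runoff: Austin is ranked above Fresno on 23 ballots, Fresno above Austin on 45.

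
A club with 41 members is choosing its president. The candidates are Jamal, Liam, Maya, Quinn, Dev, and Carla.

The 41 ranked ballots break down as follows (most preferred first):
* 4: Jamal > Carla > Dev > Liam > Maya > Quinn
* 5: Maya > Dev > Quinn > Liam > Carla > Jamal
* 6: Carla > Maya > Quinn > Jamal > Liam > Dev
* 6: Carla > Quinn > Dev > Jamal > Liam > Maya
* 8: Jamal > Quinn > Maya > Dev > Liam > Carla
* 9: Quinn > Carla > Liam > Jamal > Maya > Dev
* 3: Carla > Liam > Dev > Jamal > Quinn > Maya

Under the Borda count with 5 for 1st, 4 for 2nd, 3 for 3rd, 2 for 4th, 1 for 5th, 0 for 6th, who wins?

Jamal: 4×5 + 5×0 + 6×2 + 6×2 + 8×5 + 9×2 + 3×2 = 108
Liam: 4×2 + 5×2 + 6×1 + 6×1 + 8×1 + 9×3 + 3×4 = 77
Maya: 4×1 + 5×5 + 6×4 + 6×0 + 8×3 + 9×1 + 3×0 = 86
Quinn: 4×0 + 5×3 + 6×3 + 6×4 + 8×4 + 9×5 + 3×1 = 137
Dev: 4×3 + 5×4 + 6×0 + 6×3 + 8×2 + 9×0 + 3×3 = 75
Carla: 4×4 + 5×1 + 6×5 + 6×5 + 8×0 + 9×4 + 3×5 = 132

Quinn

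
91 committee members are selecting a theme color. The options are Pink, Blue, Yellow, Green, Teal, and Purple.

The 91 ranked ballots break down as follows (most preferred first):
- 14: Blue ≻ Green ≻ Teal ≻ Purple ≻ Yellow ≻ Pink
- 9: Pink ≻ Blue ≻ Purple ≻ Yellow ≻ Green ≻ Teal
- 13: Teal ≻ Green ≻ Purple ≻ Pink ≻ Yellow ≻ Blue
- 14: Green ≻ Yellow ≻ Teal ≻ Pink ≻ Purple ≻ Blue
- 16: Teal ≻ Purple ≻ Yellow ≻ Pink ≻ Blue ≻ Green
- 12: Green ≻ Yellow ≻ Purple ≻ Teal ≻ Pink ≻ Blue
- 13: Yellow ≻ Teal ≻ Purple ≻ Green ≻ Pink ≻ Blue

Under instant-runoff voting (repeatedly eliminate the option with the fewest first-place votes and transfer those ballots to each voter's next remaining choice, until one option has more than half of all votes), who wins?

Round 1: Pink 9, Blue 14, Yellow 13, Green 26, Teal 29, Purple 0. Purple eliminated.
Round 2: Pink 9, Blue 14, Yellow 13, Green 26, Teal 29. Pink eliminated.
Round 3: Blue 23, Yellow 13, Green 26, Teal 29. Yellow eliminated.
Round 4: Blue 23, Green 26, Teal 42. Blue eliminated.
Round 5: Green 49, Teal 42. Green has a majority (≥46).

Green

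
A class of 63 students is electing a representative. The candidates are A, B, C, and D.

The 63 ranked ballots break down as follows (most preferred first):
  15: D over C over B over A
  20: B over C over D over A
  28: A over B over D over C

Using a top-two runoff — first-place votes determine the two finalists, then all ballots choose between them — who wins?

Round 1 first-place votes: A 28, B 20, C 0, D 15. A and B advance.
Runoff: A is ranked above B on 28 ballots, B above A on 35.

B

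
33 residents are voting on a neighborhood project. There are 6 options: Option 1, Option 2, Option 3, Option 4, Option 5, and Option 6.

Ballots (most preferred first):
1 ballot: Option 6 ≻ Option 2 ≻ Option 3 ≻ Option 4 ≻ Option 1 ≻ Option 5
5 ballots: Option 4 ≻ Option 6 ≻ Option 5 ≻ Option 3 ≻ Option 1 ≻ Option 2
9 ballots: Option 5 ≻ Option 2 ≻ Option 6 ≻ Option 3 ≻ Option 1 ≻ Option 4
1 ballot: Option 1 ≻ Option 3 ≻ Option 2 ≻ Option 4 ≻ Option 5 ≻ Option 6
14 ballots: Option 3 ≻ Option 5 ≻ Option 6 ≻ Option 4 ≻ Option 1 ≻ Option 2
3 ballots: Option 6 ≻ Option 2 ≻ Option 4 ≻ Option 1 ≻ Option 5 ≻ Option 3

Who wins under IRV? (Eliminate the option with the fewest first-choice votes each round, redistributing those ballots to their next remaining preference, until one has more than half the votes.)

Option 5

Round 1: Option 1 1, Option 2 0, Option 3 14, Option 4 5, Option 5 9, Option 6 4. Option 2 eliminated.
Round 2: Option 1 1, Option 3 14, Option 4 5, Option 5 9, Option 6 4. Option 1 eliminated.
Round 3: Option 3 15, Option 4 5, Option 5 9, Option 6 4. Option 6 eliminated.
Round 4: Option 3 16, Option 4 8, Option 5 9. Option 4 eliminated.
Round 5: Option 3 16, Option 5 17. Option 5 has a majority (≥17).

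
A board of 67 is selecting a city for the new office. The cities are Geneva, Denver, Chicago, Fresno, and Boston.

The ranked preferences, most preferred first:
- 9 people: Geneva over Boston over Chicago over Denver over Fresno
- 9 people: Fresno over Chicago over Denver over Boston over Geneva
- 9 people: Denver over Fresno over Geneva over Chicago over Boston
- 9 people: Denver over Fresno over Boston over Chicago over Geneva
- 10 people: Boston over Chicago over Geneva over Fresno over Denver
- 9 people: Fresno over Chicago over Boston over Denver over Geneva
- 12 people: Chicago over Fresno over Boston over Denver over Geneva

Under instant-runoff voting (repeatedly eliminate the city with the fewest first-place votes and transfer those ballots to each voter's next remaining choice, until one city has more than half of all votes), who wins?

Fresno

Round 1: Geneva 9, Denver 18, Chicago 12, Fresno 18, Boston 10. Geneva eliminated.
Round 2: Denver 18, Chicago 12, Fresno 18, Boston 19. Chicago eliminated.
Round 3: Denver 18, Fresno 30, Boston 19. Denver eliminated.
Round 4: Fresno 48, Boston 19. Fresno has a majority (≥34).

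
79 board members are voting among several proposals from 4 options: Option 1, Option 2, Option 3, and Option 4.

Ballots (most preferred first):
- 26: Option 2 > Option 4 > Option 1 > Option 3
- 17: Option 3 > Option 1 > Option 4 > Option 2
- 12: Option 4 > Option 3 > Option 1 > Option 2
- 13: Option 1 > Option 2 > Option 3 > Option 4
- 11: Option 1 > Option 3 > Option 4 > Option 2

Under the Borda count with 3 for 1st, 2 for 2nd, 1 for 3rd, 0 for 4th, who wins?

Option 1: 26×1 + 17×2 + 12×1 + 13×3 + 11×3 = 144
Option 2: 26×3 + 17×0 + 12×0 + 13×2 + 11×0 = 104
Option 3: 26×0 + 17×3 + 12×2 + 13×1 + 11×2 = 110
Option 4: 26×2 + 17×1 + 12×3 + 13×0 + 11×1 = 116

Option 1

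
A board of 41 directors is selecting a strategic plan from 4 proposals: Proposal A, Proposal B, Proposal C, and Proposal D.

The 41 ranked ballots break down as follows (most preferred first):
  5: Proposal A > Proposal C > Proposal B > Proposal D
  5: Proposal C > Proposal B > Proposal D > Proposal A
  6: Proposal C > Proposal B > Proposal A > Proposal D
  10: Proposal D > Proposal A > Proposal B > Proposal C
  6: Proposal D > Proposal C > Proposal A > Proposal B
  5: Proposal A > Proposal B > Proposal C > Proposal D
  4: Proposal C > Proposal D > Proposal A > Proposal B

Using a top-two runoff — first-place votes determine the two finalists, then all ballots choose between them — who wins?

Round 1 first-place votes: Proposal A 10, Proposal B 0, Proposal C 15, Proposal D 16. Proposal D and Proposal C advance.
Runoff: Proposal D is ranked above Proposal C on 16 ballots, Proposal C above Proposal D on 25.

Proposal C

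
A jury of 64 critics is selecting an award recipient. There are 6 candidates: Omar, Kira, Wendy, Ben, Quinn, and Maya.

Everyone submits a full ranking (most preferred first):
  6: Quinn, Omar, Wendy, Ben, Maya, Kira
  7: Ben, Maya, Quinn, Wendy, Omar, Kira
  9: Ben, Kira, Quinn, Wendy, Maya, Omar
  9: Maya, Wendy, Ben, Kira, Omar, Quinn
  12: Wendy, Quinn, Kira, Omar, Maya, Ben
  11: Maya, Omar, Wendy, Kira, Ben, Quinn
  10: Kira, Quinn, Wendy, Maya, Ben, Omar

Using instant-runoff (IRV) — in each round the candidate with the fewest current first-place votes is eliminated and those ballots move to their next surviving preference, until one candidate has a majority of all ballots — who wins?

Round 1: Omar 0, Kira 10, Wendy 12, Ben 16, Quinn 6, Maya 20. Omar eliminated.
Round 2: Kira 10, Wendy 12, Ben 16, Quinn 6, Maya 20. Quinn eliminated.
Round 3: Kira 10, Wendy 18, Ben 16, Maya 20. Kira eliminated.
Round 4: Wendy 28, Ben 16, Maya 20. Ben eliminated.
Round 5: Wendy 37, Maya 27. Wendy has a majority (≥33).

Wendy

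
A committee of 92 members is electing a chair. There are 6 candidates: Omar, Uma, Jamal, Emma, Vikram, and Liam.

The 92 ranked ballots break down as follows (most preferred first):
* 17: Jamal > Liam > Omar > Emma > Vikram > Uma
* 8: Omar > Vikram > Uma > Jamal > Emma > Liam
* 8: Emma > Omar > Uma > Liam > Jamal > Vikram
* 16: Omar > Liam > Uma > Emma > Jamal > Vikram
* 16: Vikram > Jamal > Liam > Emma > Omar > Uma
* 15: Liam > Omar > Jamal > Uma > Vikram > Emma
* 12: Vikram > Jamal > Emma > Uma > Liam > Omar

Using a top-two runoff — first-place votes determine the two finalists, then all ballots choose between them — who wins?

Round 1 first-place votes: Omar 24, Uma 0, Jamal 17, Emma 8, Vikram 28, Liam 15. Vikram and Omar advance.
Runoff: Vikram is ranked above Omar on 28 ballots, Omar above Vikram on 64.

Omar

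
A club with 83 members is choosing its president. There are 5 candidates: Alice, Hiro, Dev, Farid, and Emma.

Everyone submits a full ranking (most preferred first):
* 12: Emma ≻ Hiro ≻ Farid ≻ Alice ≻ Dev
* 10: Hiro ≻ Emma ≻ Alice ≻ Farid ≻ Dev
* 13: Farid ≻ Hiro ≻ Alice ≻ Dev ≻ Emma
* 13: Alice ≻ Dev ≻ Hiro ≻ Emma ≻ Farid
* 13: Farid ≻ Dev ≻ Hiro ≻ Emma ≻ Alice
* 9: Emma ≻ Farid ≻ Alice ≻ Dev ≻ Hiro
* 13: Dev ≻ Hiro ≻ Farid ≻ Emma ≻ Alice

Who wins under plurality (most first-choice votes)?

First-place votes: Alice 13, Hiro 10, Dev 13, Farid 26, Emma 21.

Farid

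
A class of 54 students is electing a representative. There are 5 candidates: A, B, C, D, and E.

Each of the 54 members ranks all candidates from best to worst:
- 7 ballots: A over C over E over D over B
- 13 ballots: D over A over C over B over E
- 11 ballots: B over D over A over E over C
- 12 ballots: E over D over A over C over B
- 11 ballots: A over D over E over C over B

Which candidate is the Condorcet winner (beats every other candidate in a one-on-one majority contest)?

D vs A: 36–18
D vs B: 43–11
D vs C: 47–7
D vs E: 35–19
D beats every other candidate.

D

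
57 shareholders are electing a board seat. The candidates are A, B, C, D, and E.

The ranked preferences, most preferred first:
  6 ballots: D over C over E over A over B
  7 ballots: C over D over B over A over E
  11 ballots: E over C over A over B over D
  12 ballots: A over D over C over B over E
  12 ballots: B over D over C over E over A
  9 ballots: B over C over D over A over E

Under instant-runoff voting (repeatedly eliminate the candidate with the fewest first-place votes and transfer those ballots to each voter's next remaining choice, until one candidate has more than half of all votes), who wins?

C

Round 1: A 12, B 21, C 7, D 6, E 11. D eliminated.
Round 2: A 12, B 21, C 13, E 11. E eliminated.
Round 3: A 12, B 21, C 24. A eliminated.
Round 4: B 21, C 36. C has a majority (≥29).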